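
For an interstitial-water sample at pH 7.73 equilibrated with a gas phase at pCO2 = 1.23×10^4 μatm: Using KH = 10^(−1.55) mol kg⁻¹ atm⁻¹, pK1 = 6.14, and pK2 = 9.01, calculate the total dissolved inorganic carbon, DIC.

[CO2*] = KH · pCO2 = 10^(−1.55) × 1.23×10^4×10^-6 = 3.467×10^-4 mol/kg
α₀ = 1/(1 + K1/[H⁺] + K1K2/[H⁺]²) = 1/(1 + 10^+1.59 + 10^+0.31) = 0.02384
DIC = [CO2*]/α₀ = 3.467×10^-4 / 0.02384 = 14.5 mmol/kg

DIC = 14.5 mmol/kg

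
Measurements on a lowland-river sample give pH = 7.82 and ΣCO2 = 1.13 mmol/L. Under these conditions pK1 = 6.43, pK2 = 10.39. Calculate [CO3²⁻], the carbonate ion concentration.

[CO3²⁻] = 2.91 μmol/L

α₂ = 1 / (1 + [H⁺]/K2 + [H⁺]²/(K1K2)) = 1 / (1 + 10^+2.57 + 10^+1.18)
   = 1 / (1 + 371.54 + 15.136) = 1/387.67 = 0.002580
[CO3²⁻] = α₂ × DIC = 0.002580 × 1.13 = 0.00291 mmol/L = 2.91 μmol/L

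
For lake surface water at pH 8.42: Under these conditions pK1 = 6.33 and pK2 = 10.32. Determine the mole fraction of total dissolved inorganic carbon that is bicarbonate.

α₁ = 1 / (1 + [H⁺]/K1 + K2/[H⁺]) = 1 / (1 + 10^-2.09 + 10^-1.90)
   = 1 / (1 + 0.0081283 + 0.012589) = 1/1.0207 = 0.9797

α₁ = 0.980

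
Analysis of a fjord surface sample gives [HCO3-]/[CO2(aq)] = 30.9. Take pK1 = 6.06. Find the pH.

pH = 7.55

From K1 = [H⁺][HCO3-]/[CO2(aq)]:  pH = pK1 + log₁₀([HCO3-]/[CO2(aq)])
log₁₀(30.9) = +1.490
pH = 6.06 + (+1.490) = 7.55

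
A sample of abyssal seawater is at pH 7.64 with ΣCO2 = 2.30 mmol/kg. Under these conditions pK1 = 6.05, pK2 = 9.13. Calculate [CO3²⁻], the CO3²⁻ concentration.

[CO3²⁻] = 0.0703 mmol/kg

α₂ = 1 / (1 + [H⁺]/K2 + [H⁺]²/(K1K2)) = 1 / (1 + 10^+1.49 + 10^-0.10)
   = 1 / (1 + 30.903 + 0.79433) = 1/32.697 = 0.03058
[CO3²⁻] = α₂ × DIC = 0.03058 × 2.30 = 0.0703 mmol/kg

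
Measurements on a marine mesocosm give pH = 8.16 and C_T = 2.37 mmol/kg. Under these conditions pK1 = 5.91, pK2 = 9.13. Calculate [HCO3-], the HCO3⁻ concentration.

α₁ = 1 / (1 + [H⁺]/K1 + K2/[H⁺]) = 1 / (1 + 10^-2.25 + 10^-0.97)
   = 1 / (1 + 0.0056234 + 0.10715) = 1/1.1128 = 0.8987
[HCO3⁻] = α₁ × DIC = 0.8987 × 2.37 = 2.13 mmol/kg

[HCO3⁻] = 2.13 mmol/kg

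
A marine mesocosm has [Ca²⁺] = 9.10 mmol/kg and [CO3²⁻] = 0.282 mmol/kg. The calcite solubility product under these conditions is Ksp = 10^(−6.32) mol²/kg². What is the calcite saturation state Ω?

Ksp = 10^(−6.32) = 4.786×10^-7
Ω = [Ca²⁺][CO3²⁻]/Ksp = (9.10×10^-3)(0.282×10^-3) / 4.786×10^-7 = 5.36

Ω = 5.36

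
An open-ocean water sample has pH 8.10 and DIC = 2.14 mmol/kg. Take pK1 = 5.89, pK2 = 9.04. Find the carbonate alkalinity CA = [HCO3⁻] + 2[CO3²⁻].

CA = [HCO3⁻] + 2[CO3²⁻] = (α₁ + 2α₂)·DIC
At pH 8.10: [H⁺]/K1 = 10^-2.21 = 0.0061660, K2/[H⁺] = 10^-0.94 = 0.11482
α₁ = 1/(1 + 0.0061660 + 0.11482) = 1/1.1210 = 0.8921; α₂ = α₁·K2/[H⁺] = 0.1024
α₁ + 2α₂ = 1.0969
CA = 1.0969 × 2.14 = 2.35 mmol/kg

CA = 2.35 mmol/kg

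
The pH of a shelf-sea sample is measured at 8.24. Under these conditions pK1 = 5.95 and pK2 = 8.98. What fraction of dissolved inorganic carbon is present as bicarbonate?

α₁ = 1 / (1 + [H⁺]/K1 + K2/[H⁺]) = 1 / (1 + 10^-2.29 + 10^-0.74)
   = 1 / (1 + 0.0051286 + 0.18197) = 1/1.1871 = 0.8424

α₁ = 0.842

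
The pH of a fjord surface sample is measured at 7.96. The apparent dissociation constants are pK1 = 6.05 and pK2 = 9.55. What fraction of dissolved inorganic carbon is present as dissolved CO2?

α₀ = 1 / (1 + K1/[H⁺] + K1K2/[H⁺]²) = 1 / (1 + 10^+1.91 + 10^+0.32)
   = 1 / (1 + 81.283 + 2.0893) = 1/84.372 = 0.01185

α₀ = 0.0119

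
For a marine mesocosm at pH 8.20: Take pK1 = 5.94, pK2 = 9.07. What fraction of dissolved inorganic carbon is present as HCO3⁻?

α₁ = 1 / (1 + [H⁺]/K1 + K2/[H⁺]) = 1 / (1 + 10^-2.26 + 10^-0.87)
   = 1 / (1 + 0.0054954 + 0.13490) = 1/1.1404 = 0.8769

α₁ = 0.877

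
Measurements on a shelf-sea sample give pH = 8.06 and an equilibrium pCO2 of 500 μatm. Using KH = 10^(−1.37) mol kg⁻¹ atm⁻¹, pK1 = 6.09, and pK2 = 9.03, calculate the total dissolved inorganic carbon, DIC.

[CO2*] = KH · pCO2 = 10^(−1.37) × 500×10^-6 = 2.133×10^-5 mol/kg
α₀ = 1/(1 + K1/[H⁺] + K1K2/[H⁺]²) = 1/(1 + 10^+1.97 + 10^+1.00) = 0.009585
DIC = [CO2*]/α₀ = 2.133×10^-5 / 0.009585 = 2.23 mmol/kg

DIC = 2.23 mmol/kg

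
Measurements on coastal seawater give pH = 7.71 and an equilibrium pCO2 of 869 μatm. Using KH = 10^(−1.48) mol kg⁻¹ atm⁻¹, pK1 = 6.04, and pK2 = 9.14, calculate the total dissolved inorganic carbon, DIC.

[CO2*] = KH · pCO2 = 10^(−1.48) × 869×10^-6 = 2.878×10^-5 mol/kg
α₀ = 1/(1 + K1/[H⁺] + K1K2/[H⁺]²) = 1/(1 + 10^+1.67 + 10^+0.24) = 0.02020
DIC = [CO2*]/α₀ = 2.878×10^-5 / 0.02020 = 1.42 mmol/kg

DIC = 1.42 mmol/kg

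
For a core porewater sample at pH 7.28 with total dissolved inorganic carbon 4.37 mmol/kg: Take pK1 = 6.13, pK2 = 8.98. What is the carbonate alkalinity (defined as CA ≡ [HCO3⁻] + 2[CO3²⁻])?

CA = [HCO3⁻] + 2[CO3²⁻] = (α₁ + 2α₂)·DIC
At pH 7.28: [H⁺]/K1 = 10^-1.15 = 0.070795, K2/[H⁺] = 10^-1.70 = 0.019953
α₁ = 1/(1 + 0.070795 + 0.019953) = 1/1.0907 = 0.9168; α₂ = α₁·K2/[H⁺] = 0.01829
α₁ + 2α₂ = 0.9534
CA = 0.9534 × 4.37 = 4.17 mmol/kg

CA = 4.17 mmol/kg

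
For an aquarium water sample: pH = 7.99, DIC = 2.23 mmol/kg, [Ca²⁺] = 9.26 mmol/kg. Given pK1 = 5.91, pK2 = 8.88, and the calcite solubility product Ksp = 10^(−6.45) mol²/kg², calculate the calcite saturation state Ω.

Ω = 6.59

α₂ = 1 / (1 + [H⁺]/K2 + [H⁺]²/(K1K2)) = 1 / (1 + 10^+0.89 + 10^-1.19)
   = 1 / (1 + 7.7625 + 0.064565) = 1/8.8270 = 0.1133
[CO3²⁻] = α₂ × DIC = 0.1133 × 2.23 = 0.2526 mmol/kg
Ksp = 10^(−6.45) = 3.548×10^-7
Ω = [Ca²⁺][CO3²⁻]/Ksp = (9.26×10^-3)(2.526×10^-4) / 3.548×10^-7 = 6.59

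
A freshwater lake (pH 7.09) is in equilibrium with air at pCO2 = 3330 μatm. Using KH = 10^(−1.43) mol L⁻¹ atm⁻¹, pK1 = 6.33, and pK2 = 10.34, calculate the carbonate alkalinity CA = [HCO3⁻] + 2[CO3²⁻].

CA = 0.713 mmol/L

[CO2*] = KH · pCO2 = 10^(−1.43) × 3330×10^-6 = 1.237×10^-4 mol/L
α₀ = 1/(1 + K1/[H⁺] + K1K2/[H⁺]²) = 1/(1 + 10^+0.76 + 10^-2.49) = 0.1480
DIC = [CO2*]/α₀ = 1.237×10^-4 / 0.1480 = 0.8361 mmol/L
CA = (α₁ + 2α₂)·DIC = (0.8515 + 2×0.0004789) × 0.8361 = 0.713 mmol/L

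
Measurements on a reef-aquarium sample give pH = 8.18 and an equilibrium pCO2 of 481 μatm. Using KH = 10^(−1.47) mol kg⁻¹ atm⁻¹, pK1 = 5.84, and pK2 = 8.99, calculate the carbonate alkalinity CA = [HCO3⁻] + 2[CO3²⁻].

[CO2*] = KH · pCO2 = 10^(−1.47) × 481×10^-6 = 1.630×10^-5 mol/kg
α₀ = 1/(1 + K1/[H⁺] + K1K2/[H⁺]²) = 1/(1 + 10^+2.34 + 10^+1.53) = 0.003942
DIC = [CO2*]/α₀ = 1.630×10^-5 / 0.003942 = 4.134 mmol/kg
CA = (α₁ + 2α₂)·DIC = (0.8625 + 2×0.1336) × 4.134 = 4.67 mmol/kg

CA = 4.67 mmol/kg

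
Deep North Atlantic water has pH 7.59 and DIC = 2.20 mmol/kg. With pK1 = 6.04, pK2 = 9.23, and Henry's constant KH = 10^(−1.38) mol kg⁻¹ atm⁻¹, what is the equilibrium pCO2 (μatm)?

α₀ = 1 / (1 + K1/[H⁺] + K1K2/[H⁺]²) = 1 / (1 + 10^+1.55 + 10^-0.09)
   = 1 / (1 + 35.481 + 0.81283) = 1/37.294 = 0.02681
[CO2*] = α₀ × DIC = 0.02681 × 2.20 = 0.05899 mmol/kg
pCO2 = [CO2*]/KH = 5.899×10^-5 / 4.169×10^-2 = 1420 μatm

pCO2 = 1420 μatm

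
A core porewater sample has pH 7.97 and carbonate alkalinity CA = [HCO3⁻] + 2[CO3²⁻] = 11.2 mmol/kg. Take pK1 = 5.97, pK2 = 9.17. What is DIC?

DIC = 10.7 mmol/kg

CA = [HCO3⁻] + 2[CO3²⁻] = (α₁ + 2α₂)·DIC
At pH 7.97: [H⁺]/K1 = 10^-2.00 = 0.010000, K2/[H⁺] = 10^-1.20 = 0.063096
α₁ = 1/(1 + 0.010000 + 0.063096) = 1/1.0731 = 0.9319; α₂ = α₁·K2/[H⁺] = 0.05880
α₁ + 2α₂ = 1.0495
DIC = CA / (α₁ + 2α₂) = 11.2 / 1.0495 = 10.7 mmol/kg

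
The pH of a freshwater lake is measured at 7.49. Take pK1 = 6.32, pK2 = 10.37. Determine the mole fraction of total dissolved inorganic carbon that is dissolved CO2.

α₀ = 1 / (1 + K1/[H⁺] + K1K2/[H⁺]²) = 1 / (1 + 10^+1.17 + 10^-1.71)
   = 1 / (1 + 14.791 + 0.019498) = 1/15.811 = 0.06325

α₀ = 0.0632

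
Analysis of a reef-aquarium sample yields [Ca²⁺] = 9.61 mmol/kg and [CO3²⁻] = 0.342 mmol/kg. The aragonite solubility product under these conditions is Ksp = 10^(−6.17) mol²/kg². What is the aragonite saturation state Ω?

Ksp = 10^(−6.17) = 6.761×10^-7
Ω = [Ca²⁺][CO3²⁻]/Ksp = (9.61×10^-3)(0.342×10^-3) / 6.761×10^-7 = 4.86

Ω = 4.86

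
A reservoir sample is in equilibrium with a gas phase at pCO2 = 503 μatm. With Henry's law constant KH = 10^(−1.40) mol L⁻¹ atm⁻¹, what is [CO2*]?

[CO2*] = 20.0 μmol/L

KH = 10^(−1.40) = 3.981×10^-2 mol L⁻¹ atm⁻¹
[CO2*] = KH · pCO2 = 3.981×10^-2 × 503×10^-6 atm = 2.00×10^-5 mol/L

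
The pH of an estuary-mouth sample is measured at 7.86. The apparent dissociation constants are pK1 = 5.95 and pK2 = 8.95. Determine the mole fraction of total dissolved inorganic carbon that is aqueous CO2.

α₀ = 1 / (1 + K1/[H⁺] + K1K2/[H⁺]²) = 1 / (1 + 10^+1.91 + 10^+0.82)
   = 1 / (1 + 81.283 + 6.6069) = 1/88.890 = 0.01125

α₀ = 0.0112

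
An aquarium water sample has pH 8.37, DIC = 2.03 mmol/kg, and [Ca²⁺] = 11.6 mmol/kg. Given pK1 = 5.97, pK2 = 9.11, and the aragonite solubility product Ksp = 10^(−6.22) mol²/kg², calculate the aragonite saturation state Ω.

Ω = 6.00

α₂ = 1 / (1 + [H⁺]/K2 + [H⁺]²/(K1K2)) = 1 / (1 + 10^+0.74 + 10^-1.66)
   = 1 / (1 + 5.4954 + 0.021878) = 1/6.5173 = 0.1534
[CO3²⁻] = α₂ × DIC = 0.1534 × 2.03 = 0.3115 mmol/kg
Ksp = 10^(−6.22) = 6.026×10^-7
Ω = [Ca²⁺][CO3²⁻]/Ksp = (11.6×10^-3)(3.115×10^-4) / 6.026×10^-7 = 6.00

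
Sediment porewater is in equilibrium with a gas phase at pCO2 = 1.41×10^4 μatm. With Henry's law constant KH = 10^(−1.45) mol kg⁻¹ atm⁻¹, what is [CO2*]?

[CO2*] = 500 μmol/kg

KH = 10^(−1.45) = 3.548×10^-2 mol kg⁻¹ atm⁻¹
[CO2*] = KH · pCO2 = 3.548×10^-2 × 1.41×10^4×10^-6 atm = 5.00×10^-4 mol/kg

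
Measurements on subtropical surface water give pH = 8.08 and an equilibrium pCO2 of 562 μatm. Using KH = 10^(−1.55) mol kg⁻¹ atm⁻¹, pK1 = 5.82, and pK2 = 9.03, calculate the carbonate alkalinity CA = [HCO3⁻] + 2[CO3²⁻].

CA = 3.53 mmol/kg

[CO2*] = KH · pCO2 = 10^(−1.55) × 562×10^-6 = 1.584×10^-5 mol/kg
α₀ = 1/(1 + K1/[H⁺] + K1K2/[H⁺]²) = 1/(1 + 10^+2.26 + 10^+1.31) = 0.004917
DIC = [CO2*]/α₀ = 1.584×10^-5 / 0.004917 = 3.222 mmol/kg
CA = (α₁ + 2α₂)·DIC = (0.8947 + 2×0.1004) × 3.222 = 3.53 mmol/kg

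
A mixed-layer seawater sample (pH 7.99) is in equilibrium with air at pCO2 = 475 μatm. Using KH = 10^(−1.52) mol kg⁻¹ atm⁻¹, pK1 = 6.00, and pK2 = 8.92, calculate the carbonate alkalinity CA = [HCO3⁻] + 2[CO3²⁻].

CA = 1.73 mmol/kg

[CO2*] = KH · pCO2 = 10^(−1.52) × 475×10^-6 = 1.434×10^-5 mol/kg
α₀ = 1/(1 + K1/[H⁺] + K1K2/[H⁺]²) = 1/(1 + 10^+1.99 + 10^+1.06) = 0.009074
DIC = [CO2*]/α₀ = 1.434×10^-5 / 0.009074 = 1.581 mmol/kg
CA = (α₁ + 2α₂)·DIC = (0.8867 + 2×0.1042) × 1.581 = 1.73 mmol/kg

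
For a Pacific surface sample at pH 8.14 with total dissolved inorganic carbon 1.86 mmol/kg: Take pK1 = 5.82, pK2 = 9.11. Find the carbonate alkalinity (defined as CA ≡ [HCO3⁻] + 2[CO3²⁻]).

CA = [HCO3⁻] + 2[CO3²⁻] = (α₁ + 2α₂)·DIC
At pH 8.14: [H⁺]/K1 = 10^-2.32 = 0.0047863, K2/[H⁺] = 10^-0.97 = 0.10715
α₁ = 1/(1 + 0.0047863 + 0.10715) = 1/1.1119 = 0.8993; α₂ = α₁·K2/[H⁺] = 0.09637
α₁ + 2α₂ = 1.0921
CA = 1.0921 × 1.86 = 2.03 mmol/kg

CA = 2.03 mmol/kg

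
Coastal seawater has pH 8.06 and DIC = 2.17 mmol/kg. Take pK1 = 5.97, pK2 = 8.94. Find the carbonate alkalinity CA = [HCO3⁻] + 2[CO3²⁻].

CA = [HCO3⁻] + 2[CO3²⁻] = (α₁ + 2α₂)·DIC
At pH 8.06: [H⁺]/K1 = 10^-2.09 = 0.0081283, K2/[H⁺] = 10^-0.88 = 0.13183
α₁ = 1/(1 + 0.0081283 + 0.13183) = 1/1.1400 = 0.8772; α₂ = α₁·K2/[H⁺] = 0.1156
α₁ + 2α₂ = 1.1085
CA = 1.1085 × 2.17 = 2.41 mmol/kg

CA = 2.41 mmol/kg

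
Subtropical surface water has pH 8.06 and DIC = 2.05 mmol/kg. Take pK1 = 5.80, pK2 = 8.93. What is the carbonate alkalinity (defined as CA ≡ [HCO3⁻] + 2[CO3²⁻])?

CA = [HCO3⁻] + 2[CO3²⁻] = (α₁ + 2α₂)·DIC
At pH 8.06: [H⁺]/K1 = 10^-2.26 = 0.0054954, K2/[H⁺] = 10^-0.87 = 0.13490
α₁ = 1/(1 + 0.0054954 + 0.13490) = 1/1.1404 = 0.8769; α₂ = α₁·K2/[H⁺] = 0.1183
α₁ + 2α₂ = 1.1135
CA = 1.1135 × 2.05 = 2.28 mmol/kg

CA = 2.28 mmol/kg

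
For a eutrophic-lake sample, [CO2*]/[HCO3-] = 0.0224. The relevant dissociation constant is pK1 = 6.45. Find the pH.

pH = 8.10

From K1 = [H⁺][HCO3-]/[CO2*]:  pH = pK1 − log₁₀([CO2*]/[HCO3-])
log₁₀(0.0224) = -1.650
pH = 6.45 − (-1.650) = 8.10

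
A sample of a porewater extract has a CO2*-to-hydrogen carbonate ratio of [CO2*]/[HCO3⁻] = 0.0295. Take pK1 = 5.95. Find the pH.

pH = 7.48

From K1 = [H⁺][HCO3⁻]/[CO2*]:  pH = pK1 − log₁₀([CO2*]/[HCO3⁻])
log₁₀(0.0295) = -1.530
pH = 5.95 − (-1.530) = 7.48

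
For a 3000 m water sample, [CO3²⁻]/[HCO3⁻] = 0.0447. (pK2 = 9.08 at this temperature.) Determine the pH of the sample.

From K2 = [H⁺][CO3²⁻]/[HCO3⁻]:  pH = pK2 + log₁₀([CO3²⁻]/[HCO3⁻])
log₁₀(0.0447) = -1.350
pH = 9.08 + (-1.350) = 7.73

pH = 7.73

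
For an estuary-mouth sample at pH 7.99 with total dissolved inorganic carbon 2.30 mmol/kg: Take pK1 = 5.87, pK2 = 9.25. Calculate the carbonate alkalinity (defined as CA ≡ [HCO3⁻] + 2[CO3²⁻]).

CA = [HCO3⁻] + 2[CO3²⁻] = (α₁ + 2α₂)·DIC
At pH 7.99: [H⁺]/K1 = 10^-2.12 = 0.0075858, K2/[H⁺] = 10^-1.26 = 0.054954
α₁ = 1/(1 + 0.0075858 + 0.054954) = 1/1.0625 = 0.9411; α₂ = α₁·K2/[H⁺] = 0.05172
α₁ + 2α₂ = 1.0446
CA = 1.0446 × 2.30 = 2.40 mmol/kg

CA = 2.40 mmol/kg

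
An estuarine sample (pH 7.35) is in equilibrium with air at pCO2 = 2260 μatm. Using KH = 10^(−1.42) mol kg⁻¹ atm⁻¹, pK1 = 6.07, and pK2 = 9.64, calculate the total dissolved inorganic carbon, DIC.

DIC = 1.73 mmol/kg

[CO2*] = KH · pCO2 = 10^(−1.42) × 2260×10^-6 = 8.592×10^-5 mol/kg
α₀ = 1/(1 + K1/[H⁺] + K1K2/[H⁺]²) = 1/(1 + 10^+1.28 + 10^-1.01) = 0.04962
DIC = [CO2*]/α₀ = 8.592×10^-5 / 0.04962 = 1.73 mmol/kg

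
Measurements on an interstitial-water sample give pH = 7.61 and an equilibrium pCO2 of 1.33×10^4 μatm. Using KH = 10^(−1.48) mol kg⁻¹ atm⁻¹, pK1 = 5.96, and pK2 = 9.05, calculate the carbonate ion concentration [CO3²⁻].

[CO2*] = KH · pCO2 = 10^(−1.48) × 1.33×10^4×10^-6 = 4.404×10^-4 mol/kg
α₀ = 1/(1 + K1/[H⁺] + K1K2/[H⁺]²) = 1/(1 + 10^+1.65 + 10^+0.21) = 0.02115
DIC = [CO2*]/α₀ = 4.404×10^-4 / 0.02115 = 20.83 mmol/kg
[CO3²⁻] = α₂·DIC; α₂ = 0.03429, so [CO3²⁻] = 0.03429 × 20.83 = 0.714 mmol/kg

[CO3²⁻] = 0.714 mmol/kg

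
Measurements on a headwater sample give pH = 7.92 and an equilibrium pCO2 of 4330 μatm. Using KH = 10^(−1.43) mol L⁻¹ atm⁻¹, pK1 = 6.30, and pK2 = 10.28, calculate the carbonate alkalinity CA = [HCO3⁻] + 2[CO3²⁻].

[CO2*] = KH · pCO2 = 10^(−1.43) × 4330×10^-6 = 1.609×10^-4 mol/L
α₀ = 1/(1 + K1/[H⁺] + K1K2/[H⁺]²) = 1/(1 + 10^+1.62 + 10^-0.74) = 0.02333
DIC = [CO2*]/α₀ = 1.609×10^-4 / 0.02333 = 6.897 mmol/L
CA = (α₁ + 2α₂)·DIC = (0.9724 + 2×0.004245) × 6.897 = 6.76 mmol/L

CA = 6.76 mmol/L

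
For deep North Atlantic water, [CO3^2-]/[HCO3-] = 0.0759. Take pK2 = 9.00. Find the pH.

pH = 7.88

From K2 = [H⁺][CO3^2-]/[HCO3-]:  pH = pK2 + log₁₀([CO3^2-]/[HCO3-])
log₁₀(0.0759) = -1.120
pH = 9.00 + (-1.120) = 7.88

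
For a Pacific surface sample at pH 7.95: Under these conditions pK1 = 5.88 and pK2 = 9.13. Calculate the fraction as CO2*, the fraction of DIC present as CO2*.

α₀ = 0.00792

α₀ = 1 / (1 + K1/[H⁺] + K1K2/[H⁺]²) = 1 / (1 + 10^+2.07 + 10^+0.89)
   = 1 / (1 + 117.49 + 7.7625) = 1/126.25 = 0.007921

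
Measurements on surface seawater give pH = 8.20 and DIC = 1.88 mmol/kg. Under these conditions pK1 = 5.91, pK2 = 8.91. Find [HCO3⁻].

α₁ = 1 / (1 + [H⁺]/K1 + K2/[H⁺]) = 1 / (1 + 10^-2.29 + 10^-0.71)
   = 1 / (1 + 0.0051286 + 0.19498) = 1/1.2001 = 0.8333
[HCO3⁻] = α₁ × DIC = 0.8333 × 1.88 = 1.57 mmol/kg

[HCO3⁻] = 1.57 mmol/kg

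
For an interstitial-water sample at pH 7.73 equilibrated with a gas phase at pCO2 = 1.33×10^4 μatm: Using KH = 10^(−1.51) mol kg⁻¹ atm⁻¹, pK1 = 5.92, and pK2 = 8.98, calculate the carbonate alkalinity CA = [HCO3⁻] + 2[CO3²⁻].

[CO2*] = KH · pCO2 = 10^(−1.51) × 1.33×10^4×10^-6 = 4.110×10^-4 mol/kg
α₀ = 1/(1 + K1/[H⁺] + K1K2/[H⁺]²) = 1/(1 + 10^+1.81 + 10^+0.56) = 0.01445
DIC = [CO2*]/α₀ = 4.110×10^-4 / 0.01445 = 28.44 mmol/kg
CA = (α₁ + 2α₂)·DIC = (0.9331 + 2×0.05247) × 28.44 = 29.5 mmol/kg

CA = 29.5 mmol/kg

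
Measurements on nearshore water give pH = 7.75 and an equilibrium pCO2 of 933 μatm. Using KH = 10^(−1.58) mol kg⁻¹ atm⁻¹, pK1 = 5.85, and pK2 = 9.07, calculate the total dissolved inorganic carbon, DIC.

[CO2*] = KH · pCO2 = 10^(−1.58) × 933×10^-6 = 2.454×10^-5 mol/kg
α₀ = 1/(1 + K1/[H⁺] + K1K2/[H⁺]²) = 1/(1 + 10^+1.90 + 10^+0.58) = 0.01187
DIC = [CO2*]/α₀ = 2.454×10^-5 / 0.01187 = 2.07 mmol/kg

DIC = 2.07 mmol/kg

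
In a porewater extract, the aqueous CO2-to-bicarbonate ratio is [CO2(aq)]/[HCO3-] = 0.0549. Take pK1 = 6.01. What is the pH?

From K1 = [H⁺][HCO3-]/[CO2(aq)]:  pH = pK1 − log₁₀([CO2(aq)]/[HCO3-])
log₁₀(0.0549) = -1.260
pH = 6.01 − (-1.260) = 7.27

pH = 7.27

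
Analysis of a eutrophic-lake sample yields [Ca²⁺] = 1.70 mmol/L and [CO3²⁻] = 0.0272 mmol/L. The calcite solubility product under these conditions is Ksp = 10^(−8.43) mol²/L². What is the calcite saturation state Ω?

Ω = 12.4

Ksp = 10^(−8.43) = 3.715×10^-9
Ω = [Ca²⁺][CO3²⁻]/Ksp = (1.70×10^-3)(0.0272×10^-3) / 3.715×10^-9 = 12.4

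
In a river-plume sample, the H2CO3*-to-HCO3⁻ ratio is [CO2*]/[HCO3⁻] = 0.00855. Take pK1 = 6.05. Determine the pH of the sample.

From K1 = [H⁺][HCO3⁻]/[CO2*]:  pH = pK1 − log₁₀([CO2*]/[HCO3⁻])
log₁₀(0.00855) = -2.068
pH = 6.05 − (-2.068) = 8.12

pH = 8.12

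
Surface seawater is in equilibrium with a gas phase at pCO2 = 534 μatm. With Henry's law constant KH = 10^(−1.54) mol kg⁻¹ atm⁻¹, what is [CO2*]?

[CO2*] = 15.4 μmol/kg

KH = 10^(−1.54) = 2.884×10^-2 mol kg⁻¹ atm⁻¹
[CO2*] = KH · pCO2 = 2.884×10^-2 × 534×10^-6 atm = 1.54×10^-5 mol/kg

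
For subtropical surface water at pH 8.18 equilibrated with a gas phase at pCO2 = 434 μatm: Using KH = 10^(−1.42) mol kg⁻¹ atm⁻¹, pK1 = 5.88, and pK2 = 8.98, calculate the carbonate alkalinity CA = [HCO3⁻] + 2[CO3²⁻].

[CO2*] = KH · pCO2 = 10^(−1.42) × 434×10^-6 = 1.650×10^-5 mol/kg
α₀ = 1/(1 + K1/[H⁺] + K1K2/[H⁺]²) = 1/(1 + 10^+2.30 + 10^+1.50) = 0.004308
DIC = [CO2*]/α₀ = 1.650×10^-5 / 0.004308 = 3.831 mmol/kg
CA = (α₁ + 2α₂)·DIC = (0.8595 + 2×0.1362) × 3.831 = 4.34 mmol/kg

CA = 4.34 mmol/kg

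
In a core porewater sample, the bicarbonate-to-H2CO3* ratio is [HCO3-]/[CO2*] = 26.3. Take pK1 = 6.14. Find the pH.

From K1 = [H⁺][HCO3-]/[CO2*]:  pH = pK1 + log₁₀([HCO3-]/[CO2*])
log₁₀(26.3) = +1.420
pH = 6.14 + (+1.420) = 7.56

pH = 7.56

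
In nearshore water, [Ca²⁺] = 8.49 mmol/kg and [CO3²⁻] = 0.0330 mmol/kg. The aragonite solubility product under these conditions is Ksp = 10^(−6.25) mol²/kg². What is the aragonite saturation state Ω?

Ω = 0.498

Ksp = 10^(−6.25) = 5.623×10^-7
Ω = [Ca²⁺][CO3²⁻]/Ksp = (8.49×10^-3)(0.0330×10^-3) / 5.623×10^-7 = 0.498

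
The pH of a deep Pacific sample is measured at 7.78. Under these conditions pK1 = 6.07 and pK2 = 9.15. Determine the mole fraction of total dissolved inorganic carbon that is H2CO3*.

α₀ = 0.0184

α₀ = 1 / (1 + K1/[H⁺] + K1K2/[H⁺]²) = 1 / (1 + 10^+1.71 + 10^+0.34)
   = 1 / (1 + 51.286 + 2.1878) = 1/54.474 = 0.01836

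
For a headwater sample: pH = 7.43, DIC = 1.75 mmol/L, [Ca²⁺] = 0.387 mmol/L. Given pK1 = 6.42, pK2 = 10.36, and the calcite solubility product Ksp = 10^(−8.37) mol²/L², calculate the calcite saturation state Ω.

Ω = 0.170

α₂ = 1 / (1 + [H⁺]/K2 + [H⁺]²/(K1K2)) = 1 / (1 + 10^+2.93 + 10^+1.92)
   = 1 / (1 + 851.14 + 83.176) = 1/935.31 = 0.001069
[CO3²⁻] = α₂ × DIC = 0.001069 × 1.75 = 0.001871 mmol/L = 1.871 μmol/L
Ksp = 10^(−8.37) = 4.266×10^-9
Ω = [Ca²⁺][CO3²⁻]/Ksp = (0.387×10^-3)(1.871×10^-6) / 4.266×10^-9 = 0.170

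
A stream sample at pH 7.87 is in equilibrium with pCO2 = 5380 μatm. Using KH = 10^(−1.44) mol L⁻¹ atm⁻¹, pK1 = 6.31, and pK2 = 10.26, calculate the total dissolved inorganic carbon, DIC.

[CO2*] = KH · pCO2 = 10^(−1.44) × 5380×10^-6 = 1.953×10^-4 mol/L
α₀ = 1/(1 + K1/[H⁺] + K1K2/[H⁺]²) = 1/(1 + 10^+1.56 + 10^-0.83) = 0.02670
DIC = [CO2*]/α₀ = 1.953×10^-4 / 0.02670 = 7.32 mmol/L

DIC = 7.32 mmol/L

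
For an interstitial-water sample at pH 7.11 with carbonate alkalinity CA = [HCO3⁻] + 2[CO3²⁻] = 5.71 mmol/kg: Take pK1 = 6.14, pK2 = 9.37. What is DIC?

CA = [HCO3⁻] + 2[CO3²⁻] = (α₁ + 2α₂)·DIC
At pH 7.11: [H⁺]/K1 = 10^-0.97 = 0.10715, K2/[H⁺] = 10^-2.26 = 0.0054954
α₁ = 1/(1 + 0.10715 + 0.0054954) = 1/1.1126 = 0.8988; α₂ = α₁·K2/[H⁺] = 0.004939
α₁ + 2α₂ = 0.9086
DIC = CA / (α₁ + 2α₂) = 5.71 / 0.9086 = 6.28 mmol/kg

DIC = 6.28 mmol/kg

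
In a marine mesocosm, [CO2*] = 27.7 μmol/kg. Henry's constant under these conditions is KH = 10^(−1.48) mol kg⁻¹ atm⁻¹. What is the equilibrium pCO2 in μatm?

KH = 10^(−1.48) = 3.311×10^-2 mol kg⁻¹ atm⁻¹
pCO2 = [CO2*]/KH = 27.7×10^-6 / 3.311×10^-2 = 8.37×10^-4 atm = 837 μatm

pCO2 = 837 μatm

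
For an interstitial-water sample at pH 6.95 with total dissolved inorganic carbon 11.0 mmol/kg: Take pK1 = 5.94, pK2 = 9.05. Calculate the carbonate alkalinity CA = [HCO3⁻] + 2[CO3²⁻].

CA = [HCO3⁻] + 2[CO3²⁻] = (α₁ + 2α₂)·DIC
At pH 6.95: [H⁺]/K1 = 10^-1.01 = 0.097724, K2/[H⁺] = 10^-2.10 = 0.0079433
α₁ = 1/(1 + 0.097724 + 0.0079433) = 1/1.1057 = 0.9044; α₂ = α₁·K2/[H⁺] = 0.007184
α₁ + 2α₂ = 0.9188
CA = 0.9188 × 11.0 = 10.1 mmol/kg

CA = 10.1 mmol/kg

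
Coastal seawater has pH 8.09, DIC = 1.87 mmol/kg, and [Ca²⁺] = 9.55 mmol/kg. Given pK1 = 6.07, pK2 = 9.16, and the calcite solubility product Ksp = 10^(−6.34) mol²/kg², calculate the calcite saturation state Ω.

α₂ = 1 / (1 + [H⁺]/K2 + [H⁺]²/(K1K2)) = 1 / (1 + 10^+1.07 + 10^-0.95)
   = 1 / (1 + 11.749 + 0.11220) = 1/12.861 = 0.07775
[CO3²⁻] = α₂ × DIC = 0.07775 × 1.87 = 0.1454 mmol/kg
Ksp = 10^(−6.34) = 4.571×10^-7
Ω = [Ca²⁺][CO3²⁻]/Ksp = (9.55×10^-3)(1.454×10^-4) / 4.571×10^-7 = 3.04

Ω = 3.04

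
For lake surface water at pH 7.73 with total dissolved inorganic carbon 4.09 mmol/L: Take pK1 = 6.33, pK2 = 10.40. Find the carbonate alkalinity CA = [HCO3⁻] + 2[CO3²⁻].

CA = 3.94 mmol/L

CA = [HCO3⁻] + 2[CO3²⁻] = (α₁ + 2α₂)·DIC
At pH 7.73: [H⁺]/K1 = 10^-1.40 = 0.039811, K2/[H⁺] = 10^-2.67 = 0.0021380
α₁ = 1/(1 + 0.039811 + 0.0021380) = 1/1.0419 = 0.9597; α₂ = α₁·K2/[H⁺] = 0.002052
α₁ + 2α₂ = 0.9638
CA = 0.9638 × 4.09 = 3.94 mmol/L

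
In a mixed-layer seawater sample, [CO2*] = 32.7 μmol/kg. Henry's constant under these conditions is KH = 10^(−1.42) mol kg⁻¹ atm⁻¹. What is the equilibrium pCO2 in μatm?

KH = 10^(−1.42) = 3.802×10^-2 mol kg⁻¹ atm⁻¹
pCO2 = [CO2*]/KH = 32.7×10^-6 / 3.802×10^-2 = 8.60×10^-4 atm = 860 μatm

pCO2 = 860 μatm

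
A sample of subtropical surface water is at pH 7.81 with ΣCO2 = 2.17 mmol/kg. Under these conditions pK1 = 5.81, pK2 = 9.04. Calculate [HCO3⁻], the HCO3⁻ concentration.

[HCO3⁻] = 2.03 mmol/kg

α₁ = 1 / (1 + [H⁺]/K1 + K2/[H⁺]) = 1 / (1 + 10^-2.00 + 10^-1.23)
   = 1 / (1 + 0.010000 + 0.058884) = 1/1.0689 = 0.9356
[HCO3⁻] = α₁ × DIC = 0.9356 × 2.17 = 2.03 mmol/kg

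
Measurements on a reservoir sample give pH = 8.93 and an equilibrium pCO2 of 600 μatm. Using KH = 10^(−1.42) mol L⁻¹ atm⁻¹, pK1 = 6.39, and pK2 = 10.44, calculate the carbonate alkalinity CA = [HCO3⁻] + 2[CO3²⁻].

CA = 8.40 mmol/L

[CO2*] = KH · pCO2 = 10^(−1.42) × 600×10^-6 = 2.281×10^-5 mol/L
α₀ = 1/(1 + K1/[H⁺] + K1K2/[H⁺]²) = 1/(1 + 10^+2.54 + 10^+1.03) = 0.002790
DIC = [CO2*]/α₀ = 2.281×10^-5 / 0.002790 = 8.177 mmol/L
CA = (α₁ + 2α₂)·DIC = (0.9673 + 2×0.02989) × 8.177 = 8.40 mmol/L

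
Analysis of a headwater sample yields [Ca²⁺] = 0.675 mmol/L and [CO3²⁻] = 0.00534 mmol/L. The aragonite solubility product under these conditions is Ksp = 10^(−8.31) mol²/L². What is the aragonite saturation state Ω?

Ω = 0.736

Ksp = 10^(−8.31) = 4.898×10^-9
Ω = [Ca²⁺][CO3²⁻]/Ksp = (0.675×10^-3)(0.00534×10^-3) / 4.898×10^-9 = 0.736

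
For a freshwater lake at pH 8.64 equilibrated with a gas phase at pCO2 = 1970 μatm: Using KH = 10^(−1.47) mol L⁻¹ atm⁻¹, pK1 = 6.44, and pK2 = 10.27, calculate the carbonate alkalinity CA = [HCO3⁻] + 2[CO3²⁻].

CA = 11.1 mmol/L

[CO2*] = KH · pCO2 = 10^(−1.47) × 1970×10^-6 = 6.675×10^-5 mol/L
α₀ = 1/(1 + K1/[H⁺] + K1K2/[H⁺]²) = 1/(1 + 10^+2.20 + 10^+0.57) = 0.006127
DIC = [CO2*]/α₀ = 6.675×10^-5 / 0.006127 = 10.89 mmol/L
CA = (α₁ + 2α₂)·DIC = (0.9711 + 2×0.02276) × 10.89 = 11.1 mmol/L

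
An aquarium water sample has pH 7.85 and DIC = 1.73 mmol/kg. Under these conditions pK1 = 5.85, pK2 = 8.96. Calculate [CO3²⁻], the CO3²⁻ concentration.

[CO3²⁻] = 0.123 mmol/kg

α₂ = 1 / (1 + [H⁺]/K2 + [H⁺]²/(K1K2)) = 1 / (1 + 10^+1.11 + 10^-0.89)
   = 1 / (1 + 12.882 + 0.12882) = 1/14.011 = 0.07137
[CO3²⁻] = α₂ × DIC = 0.07137 × 1.73 = 0.123 mmol/kg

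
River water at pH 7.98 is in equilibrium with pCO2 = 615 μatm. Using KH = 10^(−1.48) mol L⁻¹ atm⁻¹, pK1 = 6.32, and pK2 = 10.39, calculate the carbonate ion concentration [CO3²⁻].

[CO2*] = KH · pCO2 = 10^(−1.48) × 615×10^-6 = 2.036×10^-5 mol/L
α₀ = 1/(1 + K1/[H⁺] + K1K2/[H⁺]²) = 1/(1 + 10^+1.66 + 10^-0.75) = 0.02133
DIC = [CO2*]/α₀ = 2.036×10^-5 / 0.02133 = 0.9548 mmol/L
[CO3²⁻] = α₂·DIC; α₂ = 0.003793, so [CO3²⁻] = 0.003793 × 0.9548 = 0.00362 mmol/L = 3.62 μmol/L

[CO3²⁻] = 3.62 μmol/L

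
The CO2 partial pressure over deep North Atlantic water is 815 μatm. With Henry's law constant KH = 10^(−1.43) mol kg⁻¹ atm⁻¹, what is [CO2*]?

KH = 10^(−1.43) = 3.715×10^-2 mol kg⁻¹ atm⁻¹
[CO2*] = KH · pCO2 = 3.715×10^-2 × 815×10^-6 atm = 3.03×10^-5 mol/kg

[CO2*] = 30.3 μmol/kg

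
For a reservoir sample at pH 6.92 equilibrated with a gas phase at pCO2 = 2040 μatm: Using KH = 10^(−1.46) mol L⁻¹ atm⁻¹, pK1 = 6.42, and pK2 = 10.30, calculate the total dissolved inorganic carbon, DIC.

DIC = 0.295 mmol/L

[CO2*] = KH · pCO2 = 10^(−1.46) × 2040×10^-6 = 7.073×10^-5 mol/L
α₀ = 1/(1 + K1/[H⁺] + K1K2/[H⁺]²) = 1/(1 + 10^+0.50 + 10^-2.88) = 0.2402
DIC = [CO2*]/α₀ = 7.073×10^-5 / 0.2402 = 0.295 mmol/L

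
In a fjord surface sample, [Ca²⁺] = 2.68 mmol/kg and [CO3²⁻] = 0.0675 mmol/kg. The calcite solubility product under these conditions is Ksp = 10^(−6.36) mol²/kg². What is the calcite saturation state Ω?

Ksp = 10^(−6.36) = 4.365×10^-7
Ω = [Ca²⁺][CO3²⁻]/Ksp = (2.68×10^-3)(0.0675×10^-3) / 4.365×10^-7 = 0.414

Ω = 0.414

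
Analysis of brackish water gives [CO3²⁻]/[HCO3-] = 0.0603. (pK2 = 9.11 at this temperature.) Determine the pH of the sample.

From K2 = [H⁺][CO3²⁻]/[HCO3-]:  pH = pK2 + log₁₀([CO3²⁻]/[HCO3-])
log₁₀(0.0603) = -1.220
pH = 9.11 + (-1.220) = 7.89

pH = 7.89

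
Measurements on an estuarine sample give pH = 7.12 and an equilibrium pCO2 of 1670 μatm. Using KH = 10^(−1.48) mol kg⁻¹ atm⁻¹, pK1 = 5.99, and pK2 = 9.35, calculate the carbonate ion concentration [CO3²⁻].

[CO3²⁻] = 4.39 μmol/kg

[CO2*] = KH · pCO2 = 10^(−1.48) × 1670×10^-6 = 5.530×10^-5 mol/kg
α₀ = 1/(1 + K1/[H⁺] + K1K2/[H⁺]²) = 1/(1 + 10^+1.13 + 10^-1.10) = 0.06864
DIC = [CO2*]/α₀ = 5.530×10^-5 / 0.06864 = 0.8057 mmol/kg
[CO3²⁻] = α₂·DIC; α₂ = 0.005452, so [CO3²⁻] = 0.005452 × 0.8057 = 0.00439 mmol/kg = 4.39 μmol/kg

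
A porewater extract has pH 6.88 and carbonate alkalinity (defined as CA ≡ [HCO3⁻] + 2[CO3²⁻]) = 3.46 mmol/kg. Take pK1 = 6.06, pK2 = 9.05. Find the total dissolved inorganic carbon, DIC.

CA = [HCO3⁻] + 2[CO3²⁻] = (α₁ + 2α₂)·DIC
At pH 6.88: [H⁺]/K1 = 10^-0.82 = 0.15136, K2/[H⁺] = 10^-2.17 = 0.0067608
α₁ = 1/(1 + 0.15136 + 0.0067608) = 1/1.1581 = 0.8635; α₂ = α₁·K2/[H⁺] = 0.005838
α₁ + 2α₂ = 0.8751
DIC = CA / (α₁ + 2α₂) = 3.46 / 0.8751 = 3.95 mmol/kg

DIC = 3.95 mmol/kg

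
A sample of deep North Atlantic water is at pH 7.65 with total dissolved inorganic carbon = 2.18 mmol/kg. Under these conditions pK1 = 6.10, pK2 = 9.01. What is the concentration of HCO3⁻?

α₁ = 1 / (1 + [H⁺]/K1 + K2/[H⁺]) = 1 / (1 + 10^-1.55 + 10^-1.36)
   = 1 / (1 + 0.028184 + 0.043652) = 1/1.0718 = 0.9330
[HCO3⁻] = α₁ × DIC = 0.9330 × 2.18 = 2.03 mmol/kg

[HCO3⁻] = 2.03 mmol/kg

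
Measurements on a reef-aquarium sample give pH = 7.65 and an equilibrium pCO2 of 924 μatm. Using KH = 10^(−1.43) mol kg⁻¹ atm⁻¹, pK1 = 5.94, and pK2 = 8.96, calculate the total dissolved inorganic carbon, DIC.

[CO2*] = KH · pCO2 = 10^(−1.43) × 924×10^-6 = 3.433×10^-5 mol/kg
α₀ = 1/(1 + K1/[H⁺] + K1K2/[H⁺]²) = 1/(1 + 10^+1.71 + 10^+0.40) = 0.01825
DIC = [CO2*]/α₀ = 3.433×10^-5 / 0.01825 = 1.88 mmol/kg

DIC = 1.88 mmol/kg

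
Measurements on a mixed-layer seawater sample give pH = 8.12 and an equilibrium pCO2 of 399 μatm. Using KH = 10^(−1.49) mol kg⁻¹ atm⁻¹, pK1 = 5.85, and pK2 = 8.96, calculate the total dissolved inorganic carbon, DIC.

[CO2*] = KH · pCO2 = 10^(−1.49) × 399×10^-6 = 1.291×10^-5 mol/kg
α₀ = 1/(1 + K1/[H⁺] + K1K2/[H⁺]²) = 1/(1 + 10^+2.27 + 10^+1.43) = 0.004670
DIC = [CO2*]/α₀ = 1.291×10^-5 / 0.004670 = 2.76 mmol/kg

DIC = 2.76 mmol/kg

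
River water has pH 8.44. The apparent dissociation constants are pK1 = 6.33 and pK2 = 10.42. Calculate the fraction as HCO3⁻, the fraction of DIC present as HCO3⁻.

α₁ = 1 / (1 + [H⁺]/K1 + K2/[H⁺]) = 1 / (1 + 10^-2.11 + 10^-1.98)
   = 1 / (1 + 0.0077625 + 0.010471) = 1/1.0182 = 0.9821

α₁ = 0.982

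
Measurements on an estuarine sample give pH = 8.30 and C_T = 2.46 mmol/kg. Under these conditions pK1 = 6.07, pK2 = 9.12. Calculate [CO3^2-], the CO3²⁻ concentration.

α₂ = 1 / (1 + [H⁺]/K2 + [H⁺]²/(K1K2)) = 1 / (1 + 10^+0.82 + 10^-1.41)
   = 1 / (1 + 6.6069 + 0.038905) = 1/7.6458 = 0.1308
[CO3²⁻] = α₂ × DIC = 0.1308 × 2.46 = 0.322 mmol/kg

[CO3²⁻] = 0.322 mmol/kg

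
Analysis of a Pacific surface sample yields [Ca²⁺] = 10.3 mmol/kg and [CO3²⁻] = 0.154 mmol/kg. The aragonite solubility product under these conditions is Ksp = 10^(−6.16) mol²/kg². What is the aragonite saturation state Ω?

Ω = 2.29

Ksp = 10^(−6.16) = 6.918×10^-7
Ω = [Ca²⁺][CO3²⁻]/Ksp = (10.3×10^-3)(0.154×10^-3) / 6.918×10^-7 = 2.29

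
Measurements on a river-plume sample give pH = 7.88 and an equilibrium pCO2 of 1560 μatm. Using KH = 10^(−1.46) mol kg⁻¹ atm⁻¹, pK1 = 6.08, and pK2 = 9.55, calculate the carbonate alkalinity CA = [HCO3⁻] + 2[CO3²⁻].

[CO2*] = KH · pCO2 = 10^(−1.46) × 1560×10^-6 = 5.409×10^-5 mol/kg
α₀ = 1/(1 + K1/[H⁺] + K1K2/[H⁺]²) = 1/(1 + 10^+1.80 + 10^+0.13) = 0.01528
DIC = [CO2*]/α₀ = 5.409×10^-5 / 0.01528 = 3.540 mmol/kg
CA = (α₁ + 2α₂)·DIC = (0.9641 + 2×0.02061) × 3.540 = 3.56 mmol/kg

CA = 3.56 mmol/kg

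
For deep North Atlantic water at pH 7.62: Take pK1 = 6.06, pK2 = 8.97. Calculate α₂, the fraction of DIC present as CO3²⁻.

α₂ = 0.0417

α₂ = 1 / (1 + [H⁺]/K2 + [H⁺]²/(K1K2)) = 1 / (1 + 10^+1.35 + 10^-0.21)
   = 1 / (1 + 22.387 + 0.61660) = 1/24.004 = 0.04166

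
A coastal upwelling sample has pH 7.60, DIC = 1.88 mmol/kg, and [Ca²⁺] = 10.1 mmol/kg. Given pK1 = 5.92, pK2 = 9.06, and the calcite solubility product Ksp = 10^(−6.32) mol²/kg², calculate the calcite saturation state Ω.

Ω = 1.30

α₂ = 1 / (1 + [H⁺]/K2 + [H⁺]²/(K1K2)) = 1 / (1 + 10^+1.46 + 10^-0.22)
   = 1 / (1 + 28.840 + 0.60256) = 1/30.443 = 0.03285
[CO3²⁻] = α₂ × DIC = 0.03285 × 1.88 = 0.06176 mmol/kg
Ksp = 10^(−6.32) = 4.786×10^-7
Ω = [Ca²⁺][CO3²⁻]/Ksp = (10.1×10^-3)(6.176×10^-5) / 4.786×10^-7 = 1.30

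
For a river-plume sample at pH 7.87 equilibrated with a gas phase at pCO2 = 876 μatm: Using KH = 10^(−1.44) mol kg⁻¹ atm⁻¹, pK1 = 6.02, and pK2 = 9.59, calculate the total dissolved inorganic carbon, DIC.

DIC = 2.33 mmol/kg

[CO2*] = KH · pCO2 = 10^(−1.44) × 876×10^-6 = 3.181×10^-5 mol/kg
α₀ = 1/(1 + K1/[H⁺] + K1K2/[H⁺]²) = 1/(1 + 10^+1.85 + 10^+0.13) = 0.01367
DIC = [CO2*]/α₀ = 3.181×10^-5 / 0.01367 = 2.33 mmol/kg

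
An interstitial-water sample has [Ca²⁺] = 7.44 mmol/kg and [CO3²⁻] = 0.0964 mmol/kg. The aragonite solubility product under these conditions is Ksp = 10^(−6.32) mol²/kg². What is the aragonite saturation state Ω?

Ksp = 10^(−6.32) = 4.786×10^-7
Ω = [Ca²⁺][CO3²⁻]/Ksp = (7.44×10^-3)(0.0964×10^-3) / 4.786×10^-7 = 1.50

Ω = 1.50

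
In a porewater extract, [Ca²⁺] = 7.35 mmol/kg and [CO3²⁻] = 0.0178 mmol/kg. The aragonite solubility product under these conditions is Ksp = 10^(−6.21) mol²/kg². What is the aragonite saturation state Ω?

Ω = 0.212

Ksp = 10^(−6.21) = 6.166×10^-7
Ω = [Ca²⁺][CO3²⁻]/Ksp = (7.35×10^-3)(0.0178×10^-3) / 6.166×10^-7 = 0.212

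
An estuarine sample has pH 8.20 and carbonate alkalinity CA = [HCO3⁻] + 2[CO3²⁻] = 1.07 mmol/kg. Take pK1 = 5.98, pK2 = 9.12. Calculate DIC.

DIC = 0.971 mmol/kg

CA = [HCO3⁻] + 2[CO3²⁻] = (α₁ + 2α₂)·DIC
At pH 8.20: [H⁺]/K1 = 10^-2.22 = 0.0060256, K2/[H⁺] = 10^-0.92 = 0.12023
α₁ = 1/(1 + 0.0060256 + 0.12023) = 1/1.1263 = 0.8879; α₂ = α₁·K2/[H⁺] = 0.1067
α₁ + 2α₂ = 1.1014
DIC = CA / (α₁ + 2α₂) = 1.07 / 1.1014 = 0.971 mmol/kg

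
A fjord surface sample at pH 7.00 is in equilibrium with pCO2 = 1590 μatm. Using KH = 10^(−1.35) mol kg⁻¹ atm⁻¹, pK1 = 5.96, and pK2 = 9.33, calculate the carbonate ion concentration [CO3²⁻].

[CO2*] = KH · pCO2 = 10^(−1.35) × 1590×10^-6 = 7.102×10^-5 mol/kg
α₀ = 1/(1 + K1/[H⁺] + K1K2/[H⁺]²) = 1/(1 + 10^+1.04 + 10^-1.29) = 0.08322
DIC = [CO2*]/α₀ = 7.102×10^-5 / 0.08322 = 0.8534 mmol/kg
[CO3²⁻] = α₂·DIC; α₂ = 0.004268, so [CO3²⁻] = 0.004268 × 0.8534 = 0.00364 mmol/kg = 3.64 μmol/kg

[CO3²⁻] = 3.64 μmol/kg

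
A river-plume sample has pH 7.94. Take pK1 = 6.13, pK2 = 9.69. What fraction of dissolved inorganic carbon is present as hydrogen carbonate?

α₁ = 1 / (1 + [H⁺]/K1 + K2/[H⁺]) = 1 / (1 + 10^-1.81 + 10^-1.75)
   = 1 / (1 + 0.015488 + 0.017783) = 1/1.0333 = 0.9678

α₁ = 0.968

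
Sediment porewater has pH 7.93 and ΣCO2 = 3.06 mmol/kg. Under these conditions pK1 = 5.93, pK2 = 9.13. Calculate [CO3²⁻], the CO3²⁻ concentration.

[CO3²⁻] = 0.180 mmol/kg

α₂ = 1 / (1 + [H⁺]/K2 + [H⁺]²/(K1K2)) = 1 / (1 + 10^+1.20 + 10^-0.80)
   = 1 / (1 + 15.849 + 0.15849) = 1/17.007 = 0.05880
[CO3²⁻] = α₂ × DIC = 0.05880 × 3.06 = 0.180 mmol/kg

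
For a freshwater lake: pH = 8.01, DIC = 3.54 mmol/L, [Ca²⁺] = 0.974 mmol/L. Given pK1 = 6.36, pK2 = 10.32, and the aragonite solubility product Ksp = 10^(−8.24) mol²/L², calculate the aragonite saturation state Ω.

Ω = 2.86

α₂ = 1 / (1 + [H⁺]/K2 + [H⁺]²/(K1K2)) = 1 / (1 + 10^+2.31 + 10^+0.66)
   = 1 / (1 + 204.17 + 4.5709) = 1/209.74 = 0.004768
[CO3²⁻] = α₂ × DIC = 0.004768 × 3.54 = 0.01688 mmol/L = 16.88 μmol/L
Ksp = 10^(−8.24) = 5.754×10^-9
Ω = [Ca²⁺][CO3²⁻]/Ksp = (0.974×10^-3)(1.688×10^-5) / 5.754×10^-9 = 2.86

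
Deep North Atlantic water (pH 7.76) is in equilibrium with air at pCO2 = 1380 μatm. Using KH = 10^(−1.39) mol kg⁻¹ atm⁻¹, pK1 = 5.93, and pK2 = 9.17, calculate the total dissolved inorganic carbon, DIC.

DIC = 4.00 mmol/kg

[CO2*] = KH · pCO2 = 10^(−1.39) × 1380×10^-6 = 5.622×10^-5 mol/kg
α₀ = 1/(1 + K1/[H⁺] + K1K2/[H⁺]²) = 1/(1 + 10^+1.83 + 10^+0.42) = 0.01404
DIC = [CO2*]/α₀ = 5.622×10^-5 / 0.01404 = 4.00 mmol/kg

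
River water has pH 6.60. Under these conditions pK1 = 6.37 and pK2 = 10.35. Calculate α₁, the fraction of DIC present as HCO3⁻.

α₁ = 0.629

α₁ = 1 / (1 + [H⁺]/K1 + K2/[H⁺]) = 1 / (1 + 10^-0.23 + 10^-3.75)
   = 1 / (1 + 0.58884 + 0.00017783) = 1/1.5890 = 0.6293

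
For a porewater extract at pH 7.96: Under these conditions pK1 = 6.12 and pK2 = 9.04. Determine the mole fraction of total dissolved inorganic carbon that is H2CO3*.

α₀ = 0.0132

α₀ = 1 / (1 + K1/[H⁺] + K1K2/[H⁺]²) = 1 / (1 + 10^+1.84 + 10^+0.76)
   = 1 / (1 + 69.183 + 5.7544) = 1/75.937 = 0.01317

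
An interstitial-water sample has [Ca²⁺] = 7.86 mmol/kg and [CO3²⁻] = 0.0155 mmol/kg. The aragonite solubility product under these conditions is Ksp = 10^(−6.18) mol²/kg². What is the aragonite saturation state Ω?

Ksp = 10^(−6.18) = 6.607×10^-7
Ω = [Ca²⁺][CO3²⁻]/Ksp = (7.86×10^-3)(0.0155×10^-3) / 6.607×10^-7 = 0.184

Ω = 0.184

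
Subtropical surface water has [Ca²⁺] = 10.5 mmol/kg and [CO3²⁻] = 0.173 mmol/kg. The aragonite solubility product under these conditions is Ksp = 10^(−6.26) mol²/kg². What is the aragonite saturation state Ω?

Ω = 3.31

Ksp = 10^(−6.26) = 5.495×10^-7
Ω = [Ca²⁺][CO3²⁻]/Ksp = (10.5×10^-3)(0.173×10^-3) / 5.495×10^-7 = 3.31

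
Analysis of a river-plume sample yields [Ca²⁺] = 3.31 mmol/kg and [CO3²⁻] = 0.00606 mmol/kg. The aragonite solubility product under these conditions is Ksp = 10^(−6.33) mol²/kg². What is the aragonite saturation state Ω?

Ksp = 10^(−6.33) = 4.677×10^-7
Ω = [Ca²⁺][CO3²⁻]/Ksp = (3.31×10^-3)(0.00606×10^-3) / 4.677×10^-7 = 0.0429

Ω = 0.0429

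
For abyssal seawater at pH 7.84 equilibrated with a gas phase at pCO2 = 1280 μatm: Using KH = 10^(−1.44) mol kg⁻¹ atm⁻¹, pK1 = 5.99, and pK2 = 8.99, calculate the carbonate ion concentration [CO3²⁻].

[CO3²⁻] = 0.233 mmol/kg

[CO2*] = KH · pCO2 = 10^(−1.44) × 1280×10^-6 = 4.647×10^-5 mol/kg
α₀ = 1/(1 + K1/[H⁺] + K1K2/[H⁺]²) = 1/(1 + 10^+1.85 + 10^+0.70) = 0.01302
DIC = [CO2*]/α₀ = 4.647×10^-5 / 0.01302 = 3.570 mmol/kg
[CO3²⁻] = α₂·DIC; α₂ = 0.06525, so [CO3²⁻] = 0.06525 × 3.570 = 0.233 mmol/kg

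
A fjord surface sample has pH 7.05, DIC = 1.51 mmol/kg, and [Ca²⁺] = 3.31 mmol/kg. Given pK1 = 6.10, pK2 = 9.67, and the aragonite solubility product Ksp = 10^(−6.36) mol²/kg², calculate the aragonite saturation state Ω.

α₂ = 1 / (1 + [H⁺]/K2 + [H⁺]²/(K1K2)) = 1 / (1 + 10^+2.62 + 10^+1.67)
   = 1 / (1 + 416.87 + 46.774) = 1/464.64 = 0.002152
[CO3²⁻] = α₂ × DIC = 0.002152 × 1.51 = 0.003250 mmol/kg = 3.250 μmol/kg
Ksp = 10^(−6.36) = 4.365×10^-7
Ω = [Ca²⁺][CO3²⁻]/Ksp = (3.31×10^-3)(3.250×10^-6) / 4.365×10^-7 = 0.0246

Ω = 0.0246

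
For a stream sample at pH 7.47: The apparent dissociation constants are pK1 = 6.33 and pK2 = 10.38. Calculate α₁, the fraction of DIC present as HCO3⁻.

α₁ = 0.931

α₁ = 1 / (1 + [H⁺]/K1 + K2/[H⁺]) = 1 / (1 + 10^-1.14 + 10^-2.91)
   = 1 / (1 + 0.072444 + 0.0012303) = 1/1.0737 = 0.9314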